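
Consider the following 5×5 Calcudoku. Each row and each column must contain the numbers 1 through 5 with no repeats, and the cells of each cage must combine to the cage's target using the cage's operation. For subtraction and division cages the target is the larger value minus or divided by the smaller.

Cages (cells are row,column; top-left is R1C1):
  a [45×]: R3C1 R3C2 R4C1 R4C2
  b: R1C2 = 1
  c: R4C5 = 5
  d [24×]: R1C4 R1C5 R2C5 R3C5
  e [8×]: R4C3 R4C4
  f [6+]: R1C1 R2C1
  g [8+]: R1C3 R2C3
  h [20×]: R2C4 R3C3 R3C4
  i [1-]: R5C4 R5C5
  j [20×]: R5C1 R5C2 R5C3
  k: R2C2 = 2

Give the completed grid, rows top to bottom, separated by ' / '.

Cage b is a single given cell, so R1C2 = 1.
Cage k is a single given cell, so R2C2 = 2.
Cage c is given, which forces R4C5 = 5.
Cage a has product 45; hence R3C1 = 3.
The 4 cells of cage a must have product 45, which forces R3C2 = 5.
Cage a has product 45; hence R4C1 = 1.
Row 4 now contains 5, which forces R4C2 = 3.
Column 2 already has 5; hence R5C2 = 4.
The two cells of cage f must have sum 6, leaving R1C1 = 2.
Column 1 already has 1, which forces R2C1 = 4.
Cage h needs product 20; hence R2C4 = 5.
Row 5 now contains 4; hence R5C1 = 5.
Cage j needs product 20, which forces R5C3 = 1.
Cage g needs two cells with sum 8, leaving R1C3 = 5.
Row 2 now contains 5, so R2C3 = 3.
The 4 cells of cage d must have product 24; hence R2C5 = 1.
1 is placed in column 3, leaving R3C3 = 4.
Cage h needs product 20; hence R3C4 = 1.
Cage d has product 24, so R3C5 = 2.
Column 3 now contains 4, leaving R4C3 = 2.
Row 4 now contains 2, leaving R4C4 = 4.
Column 5 already has 2; hence R5C5 = 3.
Column 4 now contains 4, leaving R1C4 = 3.
3 is placed in column 5, leaving R1C5 = 4.
Row 5 now contains 3, so R5C4 = 2.

2 1 5 3 4 / 4 2 3 5 1 / 3 5 4 1 2 / 1 3 2 4 5 / 5 4 1 2 3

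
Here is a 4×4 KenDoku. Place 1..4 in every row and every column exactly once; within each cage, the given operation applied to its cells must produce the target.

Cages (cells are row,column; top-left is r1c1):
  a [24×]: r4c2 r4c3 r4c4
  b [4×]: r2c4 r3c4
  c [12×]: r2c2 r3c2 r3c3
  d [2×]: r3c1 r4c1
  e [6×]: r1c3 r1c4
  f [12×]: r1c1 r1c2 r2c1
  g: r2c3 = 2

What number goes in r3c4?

4

G is a freebie, leaving r2c3 = 2.
2 is placed in column 3; hence r1c3 = 3.
Cage e needs two cells with product 6; hence r1c4 = 2.
Column 3 already has 3, so r4c3 = 4.
Row 4 now contains 4, leaving r4c4 = 3.
The 3 cells of cage f must have product 12, which forces r2c1 = 3.
Row 2 already has 3, leaving r2c2 = 4.
4 is placed in row 2, which forces r2c4 = 1.
Column 2 now contains 4; hence r3c2 = 3.
Column 3 now contains 4, leaving r3c3 = 1.
Column 4 now contains 1, so r3c4 = 4.
Row 4 now contains 3, so r4c2 = 2.
Cage f has product 12, leaving r1c1 = 4.
Column 2 now contains 4, so r1c2 = 1.
Row 3 already has 1, leaving r3c1 = 2.
Row 4 now contains 2, leaving r4c1 = 1.
Completed grid: 4 1 3 2 / 3 4 2 1 / 2 3 1 4 / 1 2 4 3.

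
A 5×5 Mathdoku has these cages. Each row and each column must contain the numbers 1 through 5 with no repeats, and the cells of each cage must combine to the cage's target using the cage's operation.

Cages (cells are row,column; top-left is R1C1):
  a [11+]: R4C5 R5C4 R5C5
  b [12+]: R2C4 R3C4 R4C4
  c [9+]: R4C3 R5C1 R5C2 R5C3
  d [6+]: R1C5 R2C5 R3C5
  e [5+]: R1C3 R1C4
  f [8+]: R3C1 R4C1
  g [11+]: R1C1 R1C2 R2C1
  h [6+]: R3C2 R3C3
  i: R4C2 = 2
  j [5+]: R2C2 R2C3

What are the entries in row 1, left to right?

Cage i is given, leaving R4C2 = 2.
In row 4, 1 can only go at R4C3, so R4C3 = 1.
The only place for 1 in column 4 is R1C4.
Cage e needs two cells with sum 5, leaving R1C3 = 4.
Column 3 already has 4, which forces R2C3 = 2.
2 is placed in column 3, so R3C3 = 5.
5 is placed in column 3, which forces R5C3 = 3.
Cage j's pair has sum 5, which forces R2C2 = 3.
3 is placed in row 2, so R2C5 = 1.
Row 3 now contains 5, leaving R3C1 = 3.
The two cells of cage h must have sum 6, leaving R3C2 = 1.
3 is placed in row 3; hence R3C4 = 4.
3 is placed in row 3, which forces R3C5 = 2.
The two cells of cage f must have sum 8, so R4C1 = 5.
5 is placed in row 4; hence R4C4 = 3.
5 is placed in row 4, which forces R4C5 = 4.
Column 2 already has 1; hence R5C2 = 4.
4 is placed in column 5, so R5C5 = 5.
Column 1 now contains 5; hence R1C1 = 2.
3 is placed in column 2, which forces R1C2 = 5.
Column 5 now contains 2, leaving R1C5 = 3.
3 is placed in row 2, which forces R2C1 = 4.
Column 4 now contains 4, so R2C4 = 5.
Row 5 already has 4, which forces R5C1 = 1.
5 is placed in row 5, leaving R5C4 = 2.
Completed grid: 2 5 4 1 3 / 4 3 2 5 1 / 3 1 5 4 2 / 5 2 1 3 4 / 1 4 3 2 5.

2 5 4 1 3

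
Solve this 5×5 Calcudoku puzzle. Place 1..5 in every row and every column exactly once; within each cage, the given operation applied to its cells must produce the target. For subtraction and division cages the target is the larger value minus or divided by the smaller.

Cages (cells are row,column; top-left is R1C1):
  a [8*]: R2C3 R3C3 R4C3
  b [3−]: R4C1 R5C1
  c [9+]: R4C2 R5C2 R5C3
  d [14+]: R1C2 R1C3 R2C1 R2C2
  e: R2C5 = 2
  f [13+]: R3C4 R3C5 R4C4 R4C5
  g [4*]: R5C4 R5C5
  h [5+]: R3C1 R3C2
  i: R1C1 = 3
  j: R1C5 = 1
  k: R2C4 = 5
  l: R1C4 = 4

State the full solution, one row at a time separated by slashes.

3 2 5 4 1 / 4 3 1 5 2 / 1 4 2 3 5 / 5 1 4 2 3 / 2 5 3 1 4

Cage i is a single given cell, which forces R1C1 = 3.
Cage l is given, so R1C4 = 4.
Cage j is given, leaving R1C5 = 1.
K is a freebie, so R2C4 = 5.
Cage e is a single given cell, so R2C5 = 2.
Column 4 already has 4; hence R5C4 = 1.
1 is placed in column 5, leaving R5C5 = 4.
The 4 cells of cage d must have sum 14, so R2C1 = 4.
Cage d has sum 14, leaving R2C2 = 3.
Row 2 already has 4, so R2C3 = 1.
Cage h needs two cells with sum 5, which forces R3C1 = 1.
Cage h needs two cells with sum 5; hence R3C2 = 4.
Row 3 now contains 4, which forces R3C3 = 2.
2 is placed in row 3, which forces R3C4 = 3.
Row 3 already has 3, which forces R3C5 = 5.
Column 3 already has 2, so R4C3 = 4.
3 is placed in column 4, leaving R4C4 = 2.
Column 5 already has 5, so R4C5 = 3.
Column 3 already has 2, which forces R5C3 = 3.
Cage d needs sum 14, leaving R1C2 = 2.
Column 3 already has 2, which forces R1C3 = 5.
Row 4 now contains 2, which forces R4C1 = 5.
Row 4 now contains 2; hence R4C2 = 1.
The two cells of cage b must have difference 3, leaving R5C1 = 2.
Cage c needs sum 9, which forces R5C2 = 5.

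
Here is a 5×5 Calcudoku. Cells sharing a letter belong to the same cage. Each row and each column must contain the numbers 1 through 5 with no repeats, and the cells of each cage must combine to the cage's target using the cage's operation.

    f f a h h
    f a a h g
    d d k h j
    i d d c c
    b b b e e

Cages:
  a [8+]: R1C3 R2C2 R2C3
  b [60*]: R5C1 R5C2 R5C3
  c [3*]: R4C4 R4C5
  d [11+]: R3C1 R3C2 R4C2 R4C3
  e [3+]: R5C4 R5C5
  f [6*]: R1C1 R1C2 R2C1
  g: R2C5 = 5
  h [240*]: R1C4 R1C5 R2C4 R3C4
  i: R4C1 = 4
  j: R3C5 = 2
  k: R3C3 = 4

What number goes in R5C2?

Cage h needs product 240; hence R1C5 = 4.
G is a freebie, which forces R2C5 = 5.
Cage k is a single given cell, which forces R3C3 = 4.
J is a freebie, so R3C5 = 2.
Cage i is given, which forces R4C1 = 4.
2 is placed in column 5; hence R5C5 = 1.
Cage h needs product 240, which forces R2C4 = 4.
Cage c's pair has product 3; hence R4C4 = 1.
Column 5 now contains 1, so R4C5 = 3.
The 3 cells of cage b must have product 60; hence R5C2 = 4.
Row 5 already has 1, so R5C4 = 2.
In row 3, 5 can only go at R3C4, so R3C4 = 5.
5 is placed in column 4, so R1C4 = 3.
3 is placed in row 1; hence R1C3 = 5.
Cage f has product 6, so R2C1 = 3.
Column 1 now contains 3, so R3C1 = 1.
Row 3 already has 1, so R3C2 = 3.
5 is placed in column 3, leaving R4C3 = 2.
Column 1 now contains 3; hence R5C1 = 5.
5 is placed in column 3, so R5C3 = 3.
Column 1 already has 1, which forces R1C1 = 2.
The 3 cells of cage f must have product 6, leaving R1C2 = 1.
The 3 cells of cage a must have sum 8, leaving R2C2 = 2.
2 is placed in column 3, leaving R2C3 = 1.
2 is placed in row 4; hence R4C2 = 5.
The full grid is 2 1 5 3 4 / 3 2 1 4 5 / 1 3 4 5 2 / 4 5 2 1 3 / 5 4 3 2 1.

4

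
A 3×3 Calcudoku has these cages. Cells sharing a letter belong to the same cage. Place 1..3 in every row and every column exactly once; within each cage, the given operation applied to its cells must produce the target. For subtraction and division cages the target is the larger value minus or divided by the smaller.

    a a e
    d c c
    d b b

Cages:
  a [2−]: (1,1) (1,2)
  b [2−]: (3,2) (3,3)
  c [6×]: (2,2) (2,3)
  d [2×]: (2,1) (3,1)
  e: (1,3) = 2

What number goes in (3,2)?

3

Cage e is given, which forces (1,3) = 2.
2 is placed in column 3, which forces (2,3) = 3.
3 is placed in column 3; hence (3,3) = 1.
Cage d needs two cells with product 2; hence (2,1) = 1.
3 is placed in row 2, leaving (2,2) = 2.
1 is placed in row 3; hence (3,1) = 2.
1 is placed in row 3; hence (3,2) = 3.
Column 1 now contains 1; hence (1,1) = 3.
3 is placed in column 2, so (1,2) = 1.
The full grid is 3 1 2 / 1 2 3 / 2 3 1.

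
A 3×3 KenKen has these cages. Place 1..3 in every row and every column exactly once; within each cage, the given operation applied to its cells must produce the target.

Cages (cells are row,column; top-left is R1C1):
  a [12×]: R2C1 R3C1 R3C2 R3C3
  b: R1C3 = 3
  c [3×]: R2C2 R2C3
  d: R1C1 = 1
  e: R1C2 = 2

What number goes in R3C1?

3

D is a freebie, so R1C1 = 1.
E is a freebie, leaving R1C2 = 2.
Cage b is given; hence R1C3 = 3.
The 4 cells of cage a must have product 12, so R2C1 = 2.
3 is placed in column 3, which forces R2C3 = 1.
Column 1 already has 1; hence R3C1 = 3.
3 is placed in row 3, leaving R3C2 = 1.
1 is placed in column 3, leaving R3C3 = 2.
1 is placed in row 2, which forces R2C2 = 3.
The full grid is 1 2 3 / 2 3 1 / 3 1 2.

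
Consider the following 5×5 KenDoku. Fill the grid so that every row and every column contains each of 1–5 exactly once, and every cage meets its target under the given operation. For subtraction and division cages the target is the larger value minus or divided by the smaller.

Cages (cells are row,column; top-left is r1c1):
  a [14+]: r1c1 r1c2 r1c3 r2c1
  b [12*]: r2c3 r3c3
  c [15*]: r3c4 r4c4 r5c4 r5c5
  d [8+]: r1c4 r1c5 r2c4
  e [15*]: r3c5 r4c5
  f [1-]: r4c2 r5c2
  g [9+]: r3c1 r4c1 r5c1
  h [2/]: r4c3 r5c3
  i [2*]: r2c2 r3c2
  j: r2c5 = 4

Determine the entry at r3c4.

1

Cage j is a single given cell, leaving r2c5 = 4.
Cage c needs product 15, which forces r5c5 = 1.
Row 2 now contains 4, leaving r2c3 = 3.
Cage b needs two cells with product 12; hence r3c3 = 4.
Column 3 already has 4, which forces r5c3 = 2.
Column 3 already has 2; hence r4c3 = 1.
Column 3 now contains 1, leaving r1c3 = 5.
Cage c needs product 15, leaving r3c4 = 1.
Cage d needs sum 8; hence r1c4 = 4.
Cage d needs sum 8, so r1c5 = 2.
The two cells of cage i must have product 2, which forces r2c2 = 1.
The 3 cells of cage d must have sum 8; hence r2c4 = 2.
Row 3 now contains 1, so r3c2 = 2.
Cage a needs sum 14, so r1c1 = 1.
Column 2 now contains 1, which forces r1c2 = 3.
2 is placed in row 2, leaving r2c1 = 5.
Row 3 now contains 2, which forces r3c1 = 3.
3 is placed in row 3; hence r3c5 = 5.
Cage g needs sum 9, leaving r4c1 = 2.
Column 5 already has 5; hence r4c5 = 3.
Cage g has sum 9, which forces r5c1 = 4.
Row 5 now contains 4; hence r5c2 = 5.
Row 5 already has 5, leaving r5c4 = 3.
5 is placed in column 2, leaving r4c2 = 4.
Row 4 now contains 3, so r4c4 = 5.
Filled in: 1 3 5 4 2 / 5 1 3 2 4 / 3 2 4 1 5 / 2 4 1 5 3 / 4 5 2 3 1.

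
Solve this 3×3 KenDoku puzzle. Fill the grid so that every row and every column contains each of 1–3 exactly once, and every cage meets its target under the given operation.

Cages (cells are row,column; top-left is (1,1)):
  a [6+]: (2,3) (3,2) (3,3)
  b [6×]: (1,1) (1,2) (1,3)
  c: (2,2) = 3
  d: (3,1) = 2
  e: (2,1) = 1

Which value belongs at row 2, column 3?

2

Cage e is given, so (2,1) = 1.
Cage c is a single given cell, leaving (2,2) = 3.
3 is placed in row 2, so (2,3) = 2.
Cage d is a single given cell, leaving (3,1) = 2.
Row 3 already has 2, leaving (3,2) = 1.
Row 3 now contains 1; hence (3,3) = 3.
Column 1 now contains 2, so (1,1) = 3.
Column 2 already has 1, which forces (1,2) = 2.
3 is placed in column 3, leaving (1,3) = 1.
Filled in: 3 2 1 / 1 3 2 / 2 1 3.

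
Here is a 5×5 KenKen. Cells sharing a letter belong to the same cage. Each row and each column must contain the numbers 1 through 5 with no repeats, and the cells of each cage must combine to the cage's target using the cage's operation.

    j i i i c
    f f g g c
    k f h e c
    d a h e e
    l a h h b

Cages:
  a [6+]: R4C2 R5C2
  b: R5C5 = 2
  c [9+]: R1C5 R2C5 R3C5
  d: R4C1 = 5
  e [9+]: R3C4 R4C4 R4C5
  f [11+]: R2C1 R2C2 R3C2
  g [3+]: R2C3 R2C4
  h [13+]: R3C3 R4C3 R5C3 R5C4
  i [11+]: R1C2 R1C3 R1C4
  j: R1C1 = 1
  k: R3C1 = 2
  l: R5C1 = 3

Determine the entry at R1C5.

J is a freebie; hence R1C1 = 1.
Cage k is given, leaving R3C1 = 2.
D is a freebie, so R4C1 = 5.
Cage l is a single given cell, leaving R5C1 = 3.
B is a freebie, so R5C5 = 2.
Column 1 now contains 3; hence R2C1 = 4.
In row 1, 3 can only go at R1C5, so R1C5 = 3.
Row 2 needs a 3, and only R2C2 is open for it.
Cage f needs sum 11, which forces R3C2 = 4.
Column 2 now contains 4, which forces R5C2 = 5.
Column 2 already has 5; hence R1C2 = 2.
The 4 cells of cage h must have sum 13, leaving R3C3 = 5.
Row 3 now contains 5, which forces R3C4 = 3.
Row 3 now contains 5; hence R3C5 = 1.
Cage a's pair has sum 6, so R4C2 = 1.
Cage h needs sum 13, leaving R4C3 = 3.
3 is placed in column 4; hence R4C4 = 2.
Column 5 already has 1, which forces R4C5 = 4.
Column 3 already has 5, leaving R1C3 = 4.
The 3 cells of cage i must have sum 11, leaving R1C4 = 5.
Cage g's pair has sum 3, which forces R2C3 = 2.
2 is placed in column 4, so R2C4 = 1.
Column 5 already has 1, so R2C5 = 5.
4 is placed in column 3; hence R5C3 = 1.
Column 4 now contains 1, so R5C4 = 4.
Completed grid: 1 2 4 5 3 / 4 3 2 1 5 / 2 4 5 3 1 / 5 1 3 2 4 / 3 5 1 4 2.

3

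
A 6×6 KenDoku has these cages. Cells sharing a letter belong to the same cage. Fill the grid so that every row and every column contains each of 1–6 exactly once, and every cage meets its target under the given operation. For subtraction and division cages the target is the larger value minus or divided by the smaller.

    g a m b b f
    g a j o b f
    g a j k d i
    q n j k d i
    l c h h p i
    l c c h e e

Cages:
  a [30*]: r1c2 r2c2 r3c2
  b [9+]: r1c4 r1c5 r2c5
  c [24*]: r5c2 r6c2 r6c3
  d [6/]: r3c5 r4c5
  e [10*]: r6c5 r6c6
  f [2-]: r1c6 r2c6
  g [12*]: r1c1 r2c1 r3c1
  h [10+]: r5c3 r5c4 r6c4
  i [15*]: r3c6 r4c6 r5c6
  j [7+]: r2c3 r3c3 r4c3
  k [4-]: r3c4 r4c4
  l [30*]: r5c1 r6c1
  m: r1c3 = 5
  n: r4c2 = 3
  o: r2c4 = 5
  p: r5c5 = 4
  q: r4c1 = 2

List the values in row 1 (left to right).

Cage m is given, so r1c3 = 5.
Cage o is given, so r2c4 = 5.
Q is a freebie, leaving r4c1 = 2.
N is a freebie; hence r4c2 = 3.
P is a freebie, which forces r5c5 = 4.
The 3 cells of cage a must have product 30, leaving r3c2 = 5.
Cage k needs two cells with difference 4, so r3c4 = 2.
Cage k's pair has difference 4, which forces r4c4 = 6.
Row 4 already has 6, leaving r4c5 = 1.
Row 4 already has 1, so r4c6 = 5.
5 is placed in column 6; hence r6c6 = 2.
Cage j needs sum 7; hence r2c3 = 2.
The 3 cells of cage j must have sum 7; hence r3c3 = 1.
Column 5 already has 1; hence r3c5 = 6.
Row 3 now contains 1; hence r3c6 = 3.
Row 4 already has 1; hence r4c3 = 4.
The 3 cells of cage h must have sum 10, so r5c3 = 6.
Column 6 now contains 3, so r5c6 = 1.
Column 3 now contains 6, so r6c3 = 3.
Row 6 already has 3, leaving r6c4 = 1.
2 is placed in row 6; hence r6c5 = 5.
Column 4 now contains 1, so r1c4 = 4.
Cage b has sum 9, leaving r1c5 = 2.
4 is placed in row 1, so r1c6 = 6.
Column 5 already has 6, which forces r2c5 = 3.
Column 6 already has 6, which forces r2c6 = 4.
3 is placed in row 3, which forces r3c1 = 4.
6 is placed in row 5, leaving r5c1 = 5.
Row 5 already has 1, leaving r5c2 = 2.
Row 5 already has 1; hence r5c4 = 3.
5 is placed in row 6; hence r6c1 = 6.
Cage c has product 24; hence r6c2 = 4.
Cage g has product 12, which forces r1c1 = 3.
Row 1 now contains 6, so r1c2 = 1.
3 is placed in row 2, leaving r2c1 = 1.
Cage a has product 30, which forces r2c2 = 6.
The full grid is 3 1 5 4 2 6 / 1 6 2 5 3 4 / 4 5 1 2 6 3 / 2 3 4 6 1 5 / 5 2 6 3 4 1 / 6 4 3 1 5 2.

3 1 5 4 2 6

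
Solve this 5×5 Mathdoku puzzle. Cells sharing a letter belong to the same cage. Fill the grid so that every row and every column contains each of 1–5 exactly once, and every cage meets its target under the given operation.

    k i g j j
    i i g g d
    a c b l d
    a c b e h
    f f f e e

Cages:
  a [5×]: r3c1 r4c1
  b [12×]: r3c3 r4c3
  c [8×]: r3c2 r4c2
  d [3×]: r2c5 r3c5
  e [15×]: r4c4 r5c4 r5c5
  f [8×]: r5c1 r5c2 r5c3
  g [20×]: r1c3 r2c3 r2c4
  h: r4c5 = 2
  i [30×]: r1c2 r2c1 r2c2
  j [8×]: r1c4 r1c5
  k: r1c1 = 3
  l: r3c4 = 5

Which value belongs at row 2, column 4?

4

Cage k is given, so r1c1 = 3.
Cage l is given, which forces r3c4 = 5.
Cage h is a single given cell, leaving r4c5 = 2.
Cage j needs two cells with product 8, which forces r1c4 = 2.
Column 5 now contains 2, which forces r1c5 = 4.
Cage i has product 30, which forces r2c2 = 3.
Row 2 already has 3, which forces r2c5 = 1.
Row 3 now contains 5; hence r3c1 = 1.
The two cells of cage c must have product 8, leaving r3c2 = 2.
Column 5 now contains 1, leaving r3c5 = 3.
Cage a needs two cells with product 5; hence r4c1 = 5.
2 is placed in row 4, leaving r4c2 = 4.
Row 4 already has 4; hence r4c3 = 3.
3 is placed in row 4, so r4c4 = 1.
Column 2 already has 4, so r5c2 = 1.
Column 4 now contains 1, leaving r5c4 = 3.
The 3 cells of cage e must have product 15, leaving r5c5 = 5.
Row 1 already has 2, which forces r1c2 = 5.
The 3 cells of cage g must have product 20, which forces r1c3 = 1.
Column 1 already has 5, leaving r2c1 = 2.
Cage g has product 20, which forces r2c3 = 5.
1 is placed in row 2, which forces r2c4 = 4.
3 is placed in row 3, leaving r3c3 = 4.
Column 1 already has 2, which forces r5c1 = 4.
Column 3 already has 4; hence r5c3 = 2.
The full grid is 3 5 1 2 4 / 2 3 5 4 1 / 1 2 4 5 3 / 5 4 3 1 2 / 4 1 2 3 5.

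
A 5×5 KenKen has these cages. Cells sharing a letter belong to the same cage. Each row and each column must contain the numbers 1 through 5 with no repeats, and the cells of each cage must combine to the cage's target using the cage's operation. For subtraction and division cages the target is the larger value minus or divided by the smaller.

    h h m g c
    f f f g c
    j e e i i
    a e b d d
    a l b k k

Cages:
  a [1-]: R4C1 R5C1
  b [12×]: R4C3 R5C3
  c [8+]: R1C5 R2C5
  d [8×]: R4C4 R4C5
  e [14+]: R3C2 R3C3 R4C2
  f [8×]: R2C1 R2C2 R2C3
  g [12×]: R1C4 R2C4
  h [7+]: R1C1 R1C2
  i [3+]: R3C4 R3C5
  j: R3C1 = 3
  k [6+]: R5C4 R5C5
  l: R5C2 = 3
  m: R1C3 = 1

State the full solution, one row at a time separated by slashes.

5 2 1 4 3 / 4 1 2 3 5 / 3 4 5 1 2 / 1 5 3 2 4 / 2 3 4 5 1

M is a freebie, which forces R1C3 = 1.
Cage j is given, which forces R3C1 = 3.
Cage e needs sum 14, leaving R3C2 = 4.
Cage e has sum 14; hence R3C3 = 5.
Cage e needs sum 14, so R4C2 = 5.
Cage l is given, which forces R5C2 = 3.
Row 5 now contains 3, so R5C3 = 4.
Cage h's pair has sum 7; hence R1C1 = 5.
Column 2 now contains 3, which forces R1C2 = 2.
5 is placed in row 1, so R1C5 = 3.
Cage f has product 8, so R2C1 = 4.
Cage f needs product 8, which forces R2C2 = 1.
Column 3 now contains 4, which forces R2C3 = 2.
Row 2 now contains 4, so R2C4 = 3.
Column 5 now contains 3; hence R2C5 = 5.
Column 3 now contains 4, leaving R4C3 = 3.
Column 5 now contains 5; hence R5C5 = 1.
Row 1 already has 3, so R1C4 = 4.
Cage i needs two cells with sum 3, which forces R3C4 = 1.
Column 5 already has 1, leaving R3C5 = 2.
Cage a needs two cells with difference 1, which forces R4C1 = 1.
Column 4 already has 4, so R4C4 = 2.
Column 5 already has 2; hence R4C5 = 4.
Row 5 now contains 1, leaving R5C1 = 2.
Row 5 now contains 1, which forces R5C4 = 5.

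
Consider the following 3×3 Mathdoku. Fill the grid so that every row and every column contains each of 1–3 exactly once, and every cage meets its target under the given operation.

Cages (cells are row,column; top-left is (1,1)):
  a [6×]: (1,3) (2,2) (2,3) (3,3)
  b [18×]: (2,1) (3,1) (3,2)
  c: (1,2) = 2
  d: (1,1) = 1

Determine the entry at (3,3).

D is a freebie, so (1,1) = 1.
Cage c is given; hence (1,2) = 2.
Row 1 now contains 2; hence (1,3) = 3.
Cage b has product 18, leaving (2,1) = 3.
The 4 cells of cage a must have product 6, which forces (2,2) = 1.
Column 3 now contains 3, which forces (2,3) = 2.
Cage b has product 18; hence (3,1) = 2.
The 3 cells of cage b must have product 18, which forces (3,2) = 3.
Column 3 already has 2, leaving (3,3) = 1.
Filled in: 1 2 3 / 3 1 2 / 2 3 1.

1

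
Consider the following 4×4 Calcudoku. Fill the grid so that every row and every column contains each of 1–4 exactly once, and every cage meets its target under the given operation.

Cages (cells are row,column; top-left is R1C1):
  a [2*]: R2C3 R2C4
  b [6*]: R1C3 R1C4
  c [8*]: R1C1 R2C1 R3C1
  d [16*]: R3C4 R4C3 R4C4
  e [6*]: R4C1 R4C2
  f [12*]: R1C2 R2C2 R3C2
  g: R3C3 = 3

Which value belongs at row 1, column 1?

1

G is a freebie, so R3C3 = 3.
3 is placed in column 3, leaving R1C3 = 2.
Cage b needs two cells with product 6, so R1C4 = 3.
2 is placed in column 3, which forces R2C3 = 1.
Row 2 now contains 1; hence R2C4 = 2.
Column 4 already has 2, leaving R3C4 = 4.
2 is placed in column 3, leaving R4C3 = 4.
4 is placed in column 4, leaving R4C4 = 1.
Cage c needs product 8, which forces R1C1 = 1.
Cage f needs product 12, which forces R1C2 = 4.
Row 2 already has 2, which forces R2C1 = 4.
The 3 cells of cage f must have product 12, which forces R2C2 = 3.
Cage c needs product 8, leaving R3C1 = 2.
Row 3 now contains 4; hence R3C2 = 1.
Column 1 now contains 2, leaving R4C1 = 3.
Column 2 now contains 3, leaving R4C2 = 2.
Filled in: 1 4 2 3 / 4 3 1 2 / 2 1 3 4 / 3 2 4 1.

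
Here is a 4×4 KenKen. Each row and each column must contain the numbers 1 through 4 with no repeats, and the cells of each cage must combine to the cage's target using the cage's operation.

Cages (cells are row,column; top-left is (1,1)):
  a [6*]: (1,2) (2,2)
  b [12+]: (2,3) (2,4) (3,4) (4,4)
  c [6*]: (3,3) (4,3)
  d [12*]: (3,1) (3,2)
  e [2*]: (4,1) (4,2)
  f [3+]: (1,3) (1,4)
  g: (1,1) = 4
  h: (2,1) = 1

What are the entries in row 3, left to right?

G is a freebie, so (1,1) = 4.
Cage h is a single given cell; hence (2,1) = 1.
Column 1 already has 4, leaving (3,1) = 3.
Row 3 now contains 3, which forces (3,2) = 4.
Row 3 now contains 3, leaving (3,3) = 2.
Row 3 already has 2, so (3,4) = 1.
Column 1 now contains 1; hence (4,1) = 2.
Row 4 already has 2, leaving (4,2) = 1.
Column 3 already has 2, which forces (4,3) = 3.
Row 4 now contains 3, leaving (4,4) = 4.
Column 3 already has 2, leaving (1,3) = 1.
1 is placed in column 4, which forces (1,4) = 2.
3 is placed in column 3, which forces (2,3) = 4.
Cage b has sum 12, leaving (2,4) = 3.
2 is placed in row 1, leaving (1,2) = 3.
3 is placed in row 2, which forces (2,2) = 2.
Completed grid: 4 3 1 2 / 1 2 4 3 / 3 4 2 1 / 2 1 3 4.

3 4 2 1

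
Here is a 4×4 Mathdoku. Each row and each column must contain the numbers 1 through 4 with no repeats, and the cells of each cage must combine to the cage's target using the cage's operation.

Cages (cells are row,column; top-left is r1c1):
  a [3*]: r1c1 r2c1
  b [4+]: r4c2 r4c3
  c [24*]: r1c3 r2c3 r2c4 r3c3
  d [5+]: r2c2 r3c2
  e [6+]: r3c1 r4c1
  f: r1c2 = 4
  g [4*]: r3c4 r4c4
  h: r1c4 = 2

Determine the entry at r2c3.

Cage f is a single given cell; hence r1c2 = 4.
Cage h is given, so r1c4 = 2.
Row 4 needs a 2, and only r4c1 is open for it.
2 is placed in column 1, leaving r3c1 = 4.
Row 3 now contains 4; hence r3c4 = 1.
Column 4 already has 1, which forces r4c4 = 4.
Cage c needs product 24, so r1c3 = 1.
Cage c has product 24, which forces r2c3 = 4.
Column 4 already has 4, leaving r2c4 = 3.
Cage c needs product 24, so r3c3 = 2.
Column 3 now contains 1, which forces r4c3 = 3.
Row 1 already has 1, so r1c1 = 3.
Row 2 now contains 3, leaving r2c1 = 1.
Row 2 now contains 3, leaving r2c2 = 2.
Row 3 already has 2, which forces r3c2 = 3.
3 is placed in row 4, which forces r4c2 = 1.
The full grid is 3 4 1 2 / 1 2 4 3 / 4 3 2 1 / 2 1 3 4.

4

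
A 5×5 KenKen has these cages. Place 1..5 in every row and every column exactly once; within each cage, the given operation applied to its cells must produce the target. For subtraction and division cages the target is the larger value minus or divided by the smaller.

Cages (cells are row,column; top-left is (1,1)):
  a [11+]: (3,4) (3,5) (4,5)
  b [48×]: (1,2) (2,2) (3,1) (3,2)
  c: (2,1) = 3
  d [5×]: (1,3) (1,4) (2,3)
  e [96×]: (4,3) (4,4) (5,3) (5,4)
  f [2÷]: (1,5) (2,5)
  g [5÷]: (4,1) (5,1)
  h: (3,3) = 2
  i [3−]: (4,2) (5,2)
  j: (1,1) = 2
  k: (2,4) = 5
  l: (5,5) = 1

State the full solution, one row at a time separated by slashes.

2 3 5 1 4 / 3 4 1 5 2 / 4 1 2 3 5 / 1 5 4 2 3 / 5 2 3 4 1

Cage j is given, leaving (1,1) = 2.
Cage d has product 5, leaving (1,3) = 5.
The 3 cells of cage d must have product 5, which forces (1,4) = 1.
Row 1 now contains 1; hence (1,5) = 4.
C is a freebie, which forces (2,1) = 3.
The 3 cells of cage d must have product 5, leaving (2,3) = 1.
Cage k is a single given cell, so (2,4) = 5.
1 is placed in row 2, which forces (2,5) = 2.
Column 1 now contains 2, leaving (3,1) = 4.
H is a freebie; hence (3,3) = 2.
Row 3 now contains 2; hence (3,4) = 3.
Cage l is given, leaving (5,5) = 1.
4 is placed in row 1; hence (1,2) = 3.
Row 2 now contains 2, so (2,2) = 4.
3 is placed in row 3, so (3,2) = 1.
Column 5 already has 1, so (3,5) = 5.
Cage g's pair has quotient 5, which forces (4,1) = 1.
Cage a needs sum 11, which forces (4,5) = 3.
Row 5 now contains 1, which forces (5,1) = 5.
Row 5 already has 5; hence (5,2) = 2.
Row 5 already has 2, leaving (5,4) = 4.
Column 2 already has 2, leaving (4,2) = 5.
Row 4 already has 3, so (4,3) = 4.
Column 4 now contains 4, so (4,4) = 2.
4 is placed in row 5, leaving (5,3) = 3.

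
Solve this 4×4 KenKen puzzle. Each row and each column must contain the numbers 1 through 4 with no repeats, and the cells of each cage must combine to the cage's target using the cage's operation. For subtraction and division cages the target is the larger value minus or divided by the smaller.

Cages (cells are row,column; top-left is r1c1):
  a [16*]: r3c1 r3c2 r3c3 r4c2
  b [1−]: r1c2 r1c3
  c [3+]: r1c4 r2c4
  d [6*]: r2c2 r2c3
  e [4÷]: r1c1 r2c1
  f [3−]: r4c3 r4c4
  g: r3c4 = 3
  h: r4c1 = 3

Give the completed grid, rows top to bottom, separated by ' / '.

G is a freebie, leaving r3c4 = 3.
H is a freebie, leaving r4c1 = 3.
The 4 cells of cage a must have product 16, so r4c2 = 2.
Column 2 already has 2, so r2c2 = 3.
Cage d needs two cells with product 6, leaving r2c3 = 2.
Row 2 already has 2, which forces r2c4 = 1.
Column 4 already has 1, leaving r4c4 = 4.
The two cells of cage e must have quotient 4, which forces r1c1 = 1.
The two cells of cage b must have difference 1, so r1c2 = 4.
The two cells of cage b must have difference 1, so r1c3 = 3.
Column 4 already has 1, leaving r1c4 = 2.
Row 2 already has 1, so r2c1 = 4.
Cage a needs product 16, leaving r3c1 = 2.
Column 2 already has 4; hence r3c2 = 1.
Row 3 already has 1, so r3c3 = 4.
Row 4 now contains 4, which forces r4c3 = 1.

1 4 3 2 / 4 3 2 1 / 2 1 4 3 / 3 2 1 4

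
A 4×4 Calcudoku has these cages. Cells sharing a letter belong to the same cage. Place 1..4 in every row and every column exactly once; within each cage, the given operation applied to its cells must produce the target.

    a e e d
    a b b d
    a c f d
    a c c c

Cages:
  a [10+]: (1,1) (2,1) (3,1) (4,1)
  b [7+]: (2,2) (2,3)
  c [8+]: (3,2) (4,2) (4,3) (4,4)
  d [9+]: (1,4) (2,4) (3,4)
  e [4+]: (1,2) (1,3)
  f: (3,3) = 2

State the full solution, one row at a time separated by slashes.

2 3 1 4 / 1 4 3 2 / 4 1 2 3 / 3 2 4 1

Cage f is a single given cell; hence (3,3) = 2.
Row 3 now contains 2; hence (3,2) = 1.
Column 2 already has 1, which forces (1,2) = 3.
Cage e's pair has sum 4; hence (1,3) = 1.
Column 2 already has 3; hence (2,2) = 4.
4 is placed in row 2, leaving (2,3) = 3.
3 is placed in row 2, so (2,4) = 2.
4 is placed in column 2, leaving (4,2) = 2.
Column 3 now contains 1; hence (4,3) = 4.
Row 4 now contains 4, which forces (4,4) = 1.
Cage a needs sum 10; hence (1,1) = 2.
Column 4 already has 2, so (1,4) = 4.
2 is placed in row 2, leaving (2,1) = 1.
Cage a has sum 10, so (3,1) = 4.
The 3 cells of cage d must have sum 9, which forces (3,4) = 3.
1 is placed in row 4, which forces (4,1) = 3.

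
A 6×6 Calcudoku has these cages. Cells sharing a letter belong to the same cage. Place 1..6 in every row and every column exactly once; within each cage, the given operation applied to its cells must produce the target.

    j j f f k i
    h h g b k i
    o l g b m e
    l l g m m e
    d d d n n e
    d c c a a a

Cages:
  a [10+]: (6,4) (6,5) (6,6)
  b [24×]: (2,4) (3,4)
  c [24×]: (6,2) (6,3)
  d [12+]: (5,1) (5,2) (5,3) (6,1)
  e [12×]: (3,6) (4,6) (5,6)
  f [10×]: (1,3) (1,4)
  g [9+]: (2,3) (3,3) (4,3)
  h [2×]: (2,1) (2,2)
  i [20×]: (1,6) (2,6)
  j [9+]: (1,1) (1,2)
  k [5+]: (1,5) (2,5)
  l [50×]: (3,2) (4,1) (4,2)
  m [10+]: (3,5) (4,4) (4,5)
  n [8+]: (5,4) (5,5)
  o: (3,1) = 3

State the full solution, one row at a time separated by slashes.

6 3 5 2 1 4 / 2 1 3 6 4 5 / 3 5 2 4 6 1 / 5 2 4 1 3 6 / 4 6 1 3 5 2 / 1 4 6 5 2 3

Cage o is a single given cell, so (3,1) = 3.
Cage l needs product 50; hence (3,2) = 5.
Cage l has product 50, which forces (4,1) = 5.
The 3 cells of cage l must have product 50, so (4,2) = 2.
The two cells of cage j must have sum 9, leaving (1,1) = 6.
The two cells of cage j must have sum 9, leaving (1,2) = 3.
Cage h needs two cells with product 2, which forces (2,1) = 2.
2 is placed in column 2, which forces (2,2) = 1.
Row 1 needs a 1, and only (1,5) is open for it.
Cage k needs two cells with sum 5; hence (2,5) = 4.
Row 2 now contains 4, which forces (2,6) = 5.
Column 5 now contains 1; hence (3,5) = 6.
Cage m has sum 10, which forces (4,4) = 1.
Cage m has sum 10, leaving (4,5) = 3.
Column 6 now contains 5, leaving (1,6) = 4.
Cage g has sum 9, leaving (2,3) = 3.
Row 2 now contains 4, leaving (2,4) = 6.
Cage g needs sum 9; hence (3,3) = 2.
Row 3 already has 6, leaving (3,4) = 4.
Row 3 already has 2, so (3,6) = 1.
3 is placed in row 4, leaving (4,3) = 4.
Column 6 already has 4, which forces (4,6) = 6.
Column 3 already has 3, so (5,3) = 1.
Column 4 now contains 6; hence (5,4) = 3.
Row 5 already has 3; hence (5,6) = 2.
Column 3 now contains 4, so (6,3) = 6.
Column 6 now contains 2; hence (6,6) = 3.
Column 3 already has 2; hence (1,3) = 5.
Cage f's pair has product 10, which forces (1,4) = 2.
Row 5 already has 1; hence (5,1) = 4.
The 4 cells of cage d must have sum 12; hence (5,2) = 6.
Row 5 now contains 2, so (5,5) = 5.
The 4 cells of cage d must have sum 12, leaving (6,1) = 1.
Row 6 already has 6, leaving (6,2) = 4.
2 is placed in column 4; hence (6,4) = 5.
Column 5 already has 5; hence (6,5) = 2.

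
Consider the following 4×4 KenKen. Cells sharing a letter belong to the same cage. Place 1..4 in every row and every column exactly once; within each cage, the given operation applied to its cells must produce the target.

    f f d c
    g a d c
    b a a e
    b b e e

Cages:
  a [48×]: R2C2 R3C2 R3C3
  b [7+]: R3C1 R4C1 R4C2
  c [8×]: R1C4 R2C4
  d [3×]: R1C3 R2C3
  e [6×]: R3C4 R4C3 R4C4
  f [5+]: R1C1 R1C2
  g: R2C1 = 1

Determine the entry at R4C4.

3

Cage g is given, so R2C1 = 1.
Cage a needs product 48, which forces R2C2 = 4.
Row 2 already has 1, which forces R2C3 = 3.
4 is placed in row 2; hence R2C4 = 2.
Cage a needs product 48, which forces R3C2 = 3.
Cage a needs product 48, leaving R3C3 = 4.
Row 3 now contains 3, which forces R3C4 = 1.
1 is placed in column 4, which forces R4C4 = 3.
Column 3 now contains 3, so R1C3 = 1.
Column 4 now contains 2, which forces R1C4 = 4.
Row 3 already has 4; hence R3C1 = 2.
The 3 cells of cage b must have sum 7, leaving R4C1 = 4.
Cage b has sum 7, so R4C2 = 1.
The 3 cells of cage e must have product 6, which forces R4C3 = 2.
4 is placed in row 1; hence R1C1 = 3.
Row 1 already has 1, so R1C2 = 2.
Completed grid: 3 2 1 4 / 1 4 3 2 / 2 3 4 1 / 4 1 2 3.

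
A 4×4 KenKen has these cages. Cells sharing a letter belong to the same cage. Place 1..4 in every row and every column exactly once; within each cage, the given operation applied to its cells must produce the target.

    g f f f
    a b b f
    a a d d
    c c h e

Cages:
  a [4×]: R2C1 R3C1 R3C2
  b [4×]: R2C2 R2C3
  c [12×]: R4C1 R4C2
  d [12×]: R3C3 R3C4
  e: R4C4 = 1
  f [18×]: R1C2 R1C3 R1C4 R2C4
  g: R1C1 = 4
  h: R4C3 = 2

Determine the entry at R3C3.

Cage g is given, leaving R1C1 = 4.
Cage f has product 18; hence R2C4 = 3.
4 is placed in column 1; hence R3C1 = 1.
Row 3 now contains 1, which forces R3C2 = 2.
Column 4 already has 3, so R3C4 = 4.
4 is placed in column 1, so R4C1 = 3.
3 is placed in row 4, which forces R4C2 = 4.
H is a freebie, leaving R4C3 = 2.
E is a freebie, so R4C4 = 1.
Column 4 already has 1, leaving R1C4 = 2.
1 is placed in column 1, so R2C1 = 2.
Column 2 now contains 4, which forces R2C2 = 1.
Cage b needs two cells with product 4, which forces R2C3 = 4.
4 is placed in row 3, leaving R3C3 = 3.
1 is placed in column 2, which forces R1C2 = 3.
Column 3 now contains 3; hence R1C3 = 1.
The full grid is 4 3 1 2 / 2 1 4 3 / 1 2 3 4 / 3 4 2 1.

3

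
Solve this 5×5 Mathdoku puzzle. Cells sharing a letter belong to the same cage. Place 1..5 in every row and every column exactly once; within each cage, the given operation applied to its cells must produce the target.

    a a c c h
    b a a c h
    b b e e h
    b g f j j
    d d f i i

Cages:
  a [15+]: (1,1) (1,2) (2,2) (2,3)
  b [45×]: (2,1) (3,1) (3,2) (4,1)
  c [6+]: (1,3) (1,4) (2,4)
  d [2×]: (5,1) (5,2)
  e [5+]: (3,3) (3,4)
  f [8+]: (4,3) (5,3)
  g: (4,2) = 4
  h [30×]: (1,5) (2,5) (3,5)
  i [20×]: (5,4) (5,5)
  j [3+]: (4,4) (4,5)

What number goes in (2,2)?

2

Cage b needs product 45, which forces (3,2) = 3.
G is a freebie; hence (4,2) = 4.
In row 2, 4 can only go at (2,3), so (2,3) = 4.
Column 3 already has 4, which forces (3,3) = 1.
Cage e's pair has sum 5, which forces (3,4) = 4.
Column 4 now contains 4, leaving (5,4) = 5.
Row 5 already has 5, so (5,5) = 4.
Row 3 already has 1, so (3,1) = 5.
5 is placed in row 3, leaving (3,5) = 2.
Cage f needs two cells with sum 8, which forces (4,3) = 5.
Column 5 already has 2, which forces (4,5) = 1.
Row 5 already has 5, leaving (5,3) = 3.
Column 1 now contains 5, which forces (1,1) = 4.
3 is placed in column 3, leaving (1,3) = 2.
Cage b needs product 45, leaving (2,1) = 1.
Row 2 now contains 1, which forces (2,4) = 3.
Row 2 now contains 3, which forces (2,5) = 5.
1 is placed in row 4, so (4,1) = 3.
1 is placed in row 4, so (4,4) = 2.
1 is placed in column 1, so (5,1) = 2.
Row 5 now contains 2; hence (5,2) = 1.
Row 1 already has 2, which forces (1,2) = 5.
Column 4 now contains 3, so (1,4) = 1.
5 is placed in column 5, which forces (1,5) = 3.
5 is placed in row 2, which forces (2,2) = 2.
The full grid is 4 5 2 1 3 / 1 2 4 3 5 / 5 3 1 4 2 / 3 4 5 2 1 / 2 1 3 5 4.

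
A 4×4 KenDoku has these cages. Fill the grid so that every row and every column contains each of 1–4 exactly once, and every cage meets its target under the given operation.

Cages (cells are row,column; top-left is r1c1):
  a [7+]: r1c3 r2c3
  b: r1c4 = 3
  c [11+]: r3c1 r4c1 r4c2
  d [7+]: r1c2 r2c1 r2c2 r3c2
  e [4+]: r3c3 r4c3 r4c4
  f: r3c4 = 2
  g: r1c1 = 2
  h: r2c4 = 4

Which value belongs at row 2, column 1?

Cage g is a single given cell, which forces r1c1 = 2.
Cage b is a single given cell, so r1c4 = 3.
Cage d has sum 7, so r2c1 = 1.
H is a freebie, leaving r2c4 = 4.
Cage c has sum 11, which forces r3c1 = 4.
Cage e needs sum 4, leaving r3c3 = 1.
Cage f is given, which forces r3c4 = 2.
Cage c has sum 11, so r4c1 = 3.
Cage c has sum 11, which forces r4c2 = 4.
Cage e has sum 4; hence r4c3 = 2.
Cage e has sum 4, leaving r4c4 = 1.
3 is placed in row 1, which forces r1c2 = 1.
3 is placed in row 1, leaving r1c3 = 4.
The 4 cells of cage d must have sum 7, which forces r2c2 = 2.
4 is placed in row 2, leaving r2c3 = 3.
Row 3 now contains 2; hence r3c2 = 3.
Filled in: 2 1 4 3 / 1 2 3 4 / 4 3 1 2 / 3 4 2 1.

1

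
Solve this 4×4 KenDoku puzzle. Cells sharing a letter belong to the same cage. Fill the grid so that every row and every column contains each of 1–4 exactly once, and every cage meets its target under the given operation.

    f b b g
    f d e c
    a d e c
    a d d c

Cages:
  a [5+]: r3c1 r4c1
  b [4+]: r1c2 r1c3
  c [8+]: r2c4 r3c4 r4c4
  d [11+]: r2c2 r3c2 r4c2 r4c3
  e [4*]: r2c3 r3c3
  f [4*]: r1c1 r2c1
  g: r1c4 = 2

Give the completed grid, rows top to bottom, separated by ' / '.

4 1 3 2 / 1 2 4 3 / 2 3 1 4 / 3 4 2 1

Cage g is given, so r1c4 = 2.
Row 1 needs a 4, and only r1c1 is open for it.
Column 1 already has 4, leaving r2c1 = 1.
1 is placed in row 2, which forces r2c3 = 4.
Row 2 already has 4; hence r2c4 = 3.
4 is placed in column 3, which forces r3c3 = 1.
Row 3 already has 1, so r3c4 = 4.
Column 4 already has 4, which forces r4c4 = 1.
Cage b's pair has sum 4, leaving r1c2 = 1.
1 is placed in column 3, leaving r1c3 = 3.
Row 2 already has 3, so r2c2 = 2.
Cage d needs sum 11, so r3c2 = 3.
The 4 cells of cage d must have sum 11, leaving r4c2 = 4.
The 4 cells of cage d must have sum 11, which forces r4c3 = 2.
Row 3 now contains 3, which forces r3c1 = 2.
2 is placed in row 4, leaving r4c1 = 3.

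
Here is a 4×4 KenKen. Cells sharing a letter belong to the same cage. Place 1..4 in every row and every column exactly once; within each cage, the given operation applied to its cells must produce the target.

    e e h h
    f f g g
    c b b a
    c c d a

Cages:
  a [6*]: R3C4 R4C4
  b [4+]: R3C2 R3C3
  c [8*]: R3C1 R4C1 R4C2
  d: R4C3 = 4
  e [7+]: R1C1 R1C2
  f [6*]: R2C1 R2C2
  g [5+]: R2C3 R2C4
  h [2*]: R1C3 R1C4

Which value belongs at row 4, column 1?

1

D is a freebie, leaving R4C3 = 4.
Cage c needs product 8, which forces R3C1 = 4.
Column 1 now contains 4, leaving R1C1 = 3.
The two cells of cage e must have sum 7, leaving R1C2 = 4.
Column 1 now contains 3, so R2C1 = 2.
Row 2 already has 2, so R2C2 = 3.
Row 2 now contains 3, so R2C3 = 1.
Row 2 now contains 3; hence R2C4 = 4.
Column 2 already has 3; hence R3C2 = 1.
1 is placed in column 3; hence R3C3 = 3.
3 is placed in row 3, leaving R3C4 = 2.
Column 1 now contains 2, so R4C1 = 1.
1 is placed in column 2, which forces R4C2 = 2.
Column 4 now contains 2, leaving R4C4 = 3.
1 is placed in column 3, leaving R1C3 = 2.
Column 4 now contains 2; hence R1C4 = 1.
Filled in: 3 4 2 1 / 2 3 1 4 / 4 1 3 2 / 1 2 4 3.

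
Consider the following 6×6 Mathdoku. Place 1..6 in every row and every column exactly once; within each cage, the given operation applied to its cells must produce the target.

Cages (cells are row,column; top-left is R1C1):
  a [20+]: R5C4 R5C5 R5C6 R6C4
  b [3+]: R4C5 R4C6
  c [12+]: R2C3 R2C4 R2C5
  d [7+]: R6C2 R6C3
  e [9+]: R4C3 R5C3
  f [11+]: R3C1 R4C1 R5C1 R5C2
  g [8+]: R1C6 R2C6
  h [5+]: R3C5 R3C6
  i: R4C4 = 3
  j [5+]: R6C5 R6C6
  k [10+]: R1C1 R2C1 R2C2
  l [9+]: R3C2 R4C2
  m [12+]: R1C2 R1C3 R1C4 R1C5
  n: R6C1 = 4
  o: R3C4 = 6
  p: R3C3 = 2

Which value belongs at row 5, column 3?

3

Cage p is a single given cell, which forces R3C3 = 2.
Cage o is a single given cell; hence R3C4 = 6.
I is a freebie; hence R4C4 = 3.
Cage n is a single given cell, leaving R6C1 = 4.
6 is placed in column 4; hence R6C4 = 5.
Column 4 now contains 5, leaving R5C4 = 4.
Column 6 needs a 4, and only R3C6 is open for it.
Row 3 now contains 4, so R3C5 = 1.
1 is placed in column 5, so R4C5 = 2.
Row 4 already has 2, leaving R4C6 = 1.
Column 5 now contains 2, so R6C5 = 3.
Row 6 now contains 3, which forces R6C6 = 2.
Cage f needs sum 11, leaving R3C1 = 3.
3 is placed in row 3, which forces R3C2 = 5.
Cage f has sum 11, leaving R4C1 = 5.
Cage l needs two cells with sum 9, so R4C2 = 4.
Row 4 now contains 4, leaving R4C3 = 6.
Column 3 already has 6, which forces R6C3 = 1.
Cage c needs sum 12, leaving R2C5 = 6.
The two cells of cage e must have sum 9, leaving R5C3 = 3.
Column 5 now contains 6, so R5C5 = 5.
5 is placed in row 5, so R5C6 = 6.
Row 6 now contains 1, leaving R6C2 = 6.
Cage k needs sum 10; hence R1C1 = 6.
The 4 cells of cage m must have sum 12; hence R1C3 = 5.
5 is placed in column 5, so R1C5 = 4.
Row 1 already has 5, which forces R1C6 = 3.
Row 2 already has 6, leaving R2C1 = 1.
Cage k has sum 10, which forces R2C2 = 3.
5 is placed in column 3, leaving R2C3 = 4.
Row 2 already has 1, so R2C4 = 2.
3 is placed in column 6, which forces R2C6 = 5.
Column 1 now contains 1, which forces R5C1 = 2.
Row 5 already has 2, so R5C2 = 1.
1 is placed in column 2, leaving R1C2 = 2.
Column 4 already has 2; hence R1C4 = 1.
The full grid is 6 2 5 1 4 3 / 1 3 4 2 6 5 / 3 5 2 6 1 4 / 5 4 6 3 2 1 / 2 1 3 4 5 6 / 4 6 1 5 3 2.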